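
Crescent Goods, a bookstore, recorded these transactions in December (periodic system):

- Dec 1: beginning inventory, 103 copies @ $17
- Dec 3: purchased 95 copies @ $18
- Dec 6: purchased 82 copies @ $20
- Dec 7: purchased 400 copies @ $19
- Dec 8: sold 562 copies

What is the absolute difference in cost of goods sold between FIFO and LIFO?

FIFO COGS: 103 @ $17 + 95 @ $18 + 82 @ $20 + 282 @ $19 = $10,459
LIFO COGS: 400 @ $19 + 82 @ $20 + 80 @ $18 = $10,680
Difference = |$10,459 − $10,680| = $221

$221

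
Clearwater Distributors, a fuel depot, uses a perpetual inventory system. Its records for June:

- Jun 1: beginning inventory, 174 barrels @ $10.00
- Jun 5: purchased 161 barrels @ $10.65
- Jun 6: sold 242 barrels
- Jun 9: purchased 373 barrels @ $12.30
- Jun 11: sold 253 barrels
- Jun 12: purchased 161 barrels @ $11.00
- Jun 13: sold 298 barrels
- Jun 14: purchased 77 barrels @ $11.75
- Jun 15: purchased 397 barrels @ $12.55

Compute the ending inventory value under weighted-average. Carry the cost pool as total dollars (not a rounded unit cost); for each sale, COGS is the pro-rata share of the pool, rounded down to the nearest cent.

Ending inventory = $6,762.21

After Jun 1: 174 on hand, pool $1,740.00 (≈ $10.0000 each)
After Jun 5: 335 on hand, pool $3,454.65 (≈ $10.3124 each)
Jun 6, sell 242: 242/335 × $3,454.65 → $2,495.59
After Jun 9: 466 on hand, pool $5,546.96 (≈ $11.9033 each)
Jun 11, sell 253: 253/466 × $5,546.96 → $3,011.54
After Jun 12: 374 on hand, pool $4,306.42 (≈ $11.5145 each)
Jun 13, sell 298: 298/374 × $4,306.42 → $3,431.31
After Jun 14: 153 on hand, pool $1,779.86 (≈ $11.6331 each)
After Jun 15: 550 on hand, pool $6,762.21 (≈ $12.2949 each)
Total COGS = $2,495.59 + $3,011.54 + $3,431.31 = $8,938.44
Ending inventory (cost pool remaining) = $6,762.21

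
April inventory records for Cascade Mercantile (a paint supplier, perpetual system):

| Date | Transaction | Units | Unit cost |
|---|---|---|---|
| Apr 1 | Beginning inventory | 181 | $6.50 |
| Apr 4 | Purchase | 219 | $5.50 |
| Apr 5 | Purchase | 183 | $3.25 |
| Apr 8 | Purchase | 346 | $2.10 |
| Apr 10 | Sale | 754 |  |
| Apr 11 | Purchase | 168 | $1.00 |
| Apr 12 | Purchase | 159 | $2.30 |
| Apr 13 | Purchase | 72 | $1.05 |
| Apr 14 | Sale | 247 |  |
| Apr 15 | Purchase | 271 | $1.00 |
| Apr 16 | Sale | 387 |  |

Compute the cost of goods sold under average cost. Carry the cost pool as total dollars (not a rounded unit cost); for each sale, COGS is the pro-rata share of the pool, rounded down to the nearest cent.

After Apr 1: 181 on hand, pool $1,176.50 (≈ $6.5000 each)
After Apr 4: 400 on hand, pool $2,381.00 (≈ $5.9525 each)
After Apr 5: 583 on hand, pool $2,975.75 (≈ $5.1042 each)
After Apr 8: 929 on hand, pool $3,702.35 (≈ $3.9853 each)
Apr 10, sell 754: 754/929 × $3,702.35 → $3,004.92
After Apr 11: 343 on hand, pool $865.43 (≈ $2.5231 each)
After Apr 12: 502 on hand, pool $1,231.13 (≈ $2.4525 each)
After Apr 13: 574 on hand, pool $1,306.73 (≈ $2.2765 each)
Apr 14, sell 247: 247/574 × $1,306.73 → $562.30
After Apr 15: 598 on hand, pool $1,015.43 (≈ $1.6980 each)
Apr 16, sell 387: 387/598 × $1,015.43 → $657.14
Total COGS = $3,004.92 + $562.30 + $657.14 = $4,224.36
Ending inventory (cost pool remaining) = $358.29

COGS = $4,224.36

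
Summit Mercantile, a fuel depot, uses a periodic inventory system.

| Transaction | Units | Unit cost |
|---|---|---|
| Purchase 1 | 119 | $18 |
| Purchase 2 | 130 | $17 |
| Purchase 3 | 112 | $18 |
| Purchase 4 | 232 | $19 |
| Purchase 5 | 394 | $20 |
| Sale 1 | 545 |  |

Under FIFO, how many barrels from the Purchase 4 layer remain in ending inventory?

Sale 1 (545) [FIFO — oldest first]: 119 @ $18 + 130 @ $17 + 112 @ $18 + 184 @ $19 = $9,864
Ending inventory: 48 @ $19 + 394 @ $20 = $8,792

48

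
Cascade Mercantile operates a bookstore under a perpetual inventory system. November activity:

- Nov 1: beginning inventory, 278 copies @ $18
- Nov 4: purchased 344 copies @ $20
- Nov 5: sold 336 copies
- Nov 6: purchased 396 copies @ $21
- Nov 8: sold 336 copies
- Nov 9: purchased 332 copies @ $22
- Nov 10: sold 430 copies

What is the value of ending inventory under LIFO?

Nov 5, 336 sold [LIFO — newest first]: 336 @ $20 = $6,720
Nov 8, 336 sold [LIFO — newest first]: 336 @ $21 = $7,056
Nov 10, 430 sold [LIFO — newest first]: 332 @ $22 + 60 @ $21 + 8 @ $20 + 30 @ $18 = $9,264
Total COGS = $6,720 + $7,056 + $9,264 = $23,040
Ending inventory: 248 @ $18 = $4,464
Check: goods available $27,504 = COGS $23,040 + ending $4,464

Ending inventory = $4,464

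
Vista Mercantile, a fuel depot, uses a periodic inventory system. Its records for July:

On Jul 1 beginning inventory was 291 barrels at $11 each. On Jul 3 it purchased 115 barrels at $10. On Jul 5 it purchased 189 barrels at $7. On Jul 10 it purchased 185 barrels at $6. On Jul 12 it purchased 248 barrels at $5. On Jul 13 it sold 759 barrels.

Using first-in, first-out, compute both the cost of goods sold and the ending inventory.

Jul 13, 759 sold [FIFO — oldest first]: 291 @ $11 + 115 @ $10 + 189 @ $7 + 164 @ $6 = $6,658
Ending inventory: 21 @ $6 + 248 @ $5 = $1,366

COGS = $6,658; ending inventory = $1,366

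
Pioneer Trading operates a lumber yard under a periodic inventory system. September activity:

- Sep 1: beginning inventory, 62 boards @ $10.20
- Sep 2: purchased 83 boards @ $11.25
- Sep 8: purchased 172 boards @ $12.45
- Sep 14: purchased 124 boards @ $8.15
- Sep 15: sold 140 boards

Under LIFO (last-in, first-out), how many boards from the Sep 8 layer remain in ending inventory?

Sep 15, 140 sold [LIFO — newest first]: 124 @ $8.15 + 16 @ $12.45 = $1,209.80
Ending inventory: 62 @ $10.20 + 83 @ $11.25 + 156 @ $12.45 = $3,508.35

156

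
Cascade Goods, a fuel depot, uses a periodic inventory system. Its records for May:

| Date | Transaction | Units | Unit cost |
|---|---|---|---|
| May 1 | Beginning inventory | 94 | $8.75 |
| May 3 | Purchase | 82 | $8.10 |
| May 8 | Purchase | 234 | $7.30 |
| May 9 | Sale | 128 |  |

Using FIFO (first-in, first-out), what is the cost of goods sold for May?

May 9, 128 sold [FIFO — oldest first]: 94 @ $8.75 + 34 @ $8.10 = $1,097.90
Ending inventory: 48 @ $8.10 + 234 @ $7.30 = $2,097.00
Check: goods available $3,194.90 = COGS $1,097.90 + ending $2,097.00

COGS = $1,097.90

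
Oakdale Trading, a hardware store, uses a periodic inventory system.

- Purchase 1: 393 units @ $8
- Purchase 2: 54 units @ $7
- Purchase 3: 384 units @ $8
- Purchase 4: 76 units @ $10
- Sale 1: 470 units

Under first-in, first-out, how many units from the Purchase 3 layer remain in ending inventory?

Sale 1 (470) [FIFO — oldest first]: 393 @ $8 + 54 @ $7 + 23 @ $8 = $3,706
Ending inventory: 361 @ $8 + 76 @ $10 = $3,648

361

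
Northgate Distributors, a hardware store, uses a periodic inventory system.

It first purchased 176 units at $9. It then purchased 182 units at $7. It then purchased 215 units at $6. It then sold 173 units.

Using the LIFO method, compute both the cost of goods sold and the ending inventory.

Sale 1 (173) [LIFO — newest first]: 173 @ $6 = $1,038
Ending inventory: 176 @ $9 + 182 @ $7 + 42 @ $6 = $3,110

COGS = $1,038; ending inventory = $3,110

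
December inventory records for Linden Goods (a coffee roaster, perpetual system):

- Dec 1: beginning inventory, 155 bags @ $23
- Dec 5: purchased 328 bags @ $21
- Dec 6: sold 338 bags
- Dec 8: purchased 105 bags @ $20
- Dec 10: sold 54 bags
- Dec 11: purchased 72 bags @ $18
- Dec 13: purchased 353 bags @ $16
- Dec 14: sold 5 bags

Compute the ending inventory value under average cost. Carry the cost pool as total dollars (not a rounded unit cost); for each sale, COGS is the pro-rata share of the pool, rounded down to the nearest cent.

Ending inventory = $10,961.68

After Dec 1: 155 on hand, pool $3,565.00 (≈ $23.0000 each)
After Dec 5: 483 on hand, pool $10,453.00 (≈ $21.6418 each)
Dec 6, sell 338: 338/483 × $10,453.00 → $7,314.93
After Dec 8: 250 on hand, pool $5,238.07 (≈ $20.9523 each)
Dec 10, sell 54: 54/250 × $5,238.07 → $1,131.42
After Dec 11: 268 on hand, pool $5,402.65 (≈ $20.1591 each)
After Dec 13: 621 on hand, pool $11,050.65 (≈ $17.7949 each)
Dec 14, sell 5: 5/621 × $11,050.65 → $88.97
Total COGS = $7,314.93 + $1,131.42 + $88.97 = $8,535.32
Ending inventory (cost pool remaining) = $10,961.68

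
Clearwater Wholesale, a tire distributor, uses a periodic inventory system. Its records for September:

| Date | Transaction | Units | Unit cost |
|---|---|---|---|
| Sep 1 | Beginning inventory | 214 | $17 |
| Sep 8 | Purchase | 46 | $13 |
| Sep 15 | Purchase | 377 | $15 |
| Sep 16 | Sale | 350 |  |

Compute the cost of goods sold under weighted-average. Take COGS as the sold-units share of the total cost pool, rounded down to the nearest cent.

Sep 16, sell 350: 350/637 × $9,891.00 → $5,434.61
Ending inventory (cost pool remaining) = $4,456.39
Check: goods available $9,891.00 = COGS $5,434.61 + ending $4,456.39

COGS = $5,434.61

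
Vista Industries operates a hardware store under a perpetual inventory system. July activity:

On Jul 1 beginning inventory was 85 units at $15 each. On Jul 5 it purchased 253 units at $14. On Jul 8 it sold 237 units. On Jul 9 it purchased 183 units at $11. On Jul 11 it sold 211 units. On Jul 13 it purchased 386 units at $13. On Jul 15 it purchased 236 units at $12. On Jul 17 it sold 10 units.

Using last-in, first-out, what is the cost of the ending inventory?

Ending inventory = $8,825

Jul 8, 237 sold [LIFO — newest first]: 237 @ $14 = $3,318
Jul 11, 211 sold [LIFO — newest first]: 183 @ $11 + 16 @ $14 + 12 @ $15 = $2,417
Jul 17, 10 sold [LIFO — newest first]: 10 @ $12 = $120
Total COGS = $3,318 + $2,417 + $120 = $5,855
Ending inventory: 73 @ $15 + 386 @ $13 + 226 @ $12 = $8,825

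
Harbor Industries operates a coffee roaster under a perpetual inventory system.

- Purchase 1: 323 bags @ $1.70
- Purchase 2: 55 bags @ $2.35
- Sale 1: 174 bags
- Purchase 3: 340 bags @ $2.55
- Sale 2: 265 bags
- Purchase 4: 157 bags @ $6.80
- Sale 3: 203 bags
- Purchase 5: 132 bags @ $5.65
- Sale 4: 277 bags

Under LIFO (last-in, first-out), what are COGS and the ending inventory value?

Sale 1 (174) [LIFO — newest first]: 55 @ $2.35 + 119 @ $1.70 = $331.55
Sale 2 (265) [LIFO — newest first]: 265 @ $2.55 = $675.75
Sale 3 (203) [LIFO — newest first]: 157 @ $6.80 + 46 @ $2.55 = $1,184.90
Sale 4 (277) [LIFO — newest first]: 132 @ $5.65 + 29 @ $2.55 + 116 @ $1.70 = $1,016.95
Total COGS = $331.55 + $675.75 + $1,184.90 + $1,016.95 = $3,209.15
Ending inventory: 88 @ $1.70 = $149.60

COGS = $3,209.15; ending inventory = $149.60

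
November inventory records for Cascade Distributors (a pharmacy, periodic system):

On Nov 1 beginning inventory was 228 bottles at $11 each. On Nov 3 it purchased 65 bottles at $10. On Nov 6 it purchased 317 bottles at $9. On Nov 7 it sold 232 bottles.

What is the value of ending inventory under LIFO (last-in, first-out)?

Nov 7, 232 sold [LIFO — newest first]: 232 @ $9 = $2,088
Ending inventory: 228 @ $11 + 65 @ $10 + 85 @ $9 = $3,923

Ending inventory = $3,923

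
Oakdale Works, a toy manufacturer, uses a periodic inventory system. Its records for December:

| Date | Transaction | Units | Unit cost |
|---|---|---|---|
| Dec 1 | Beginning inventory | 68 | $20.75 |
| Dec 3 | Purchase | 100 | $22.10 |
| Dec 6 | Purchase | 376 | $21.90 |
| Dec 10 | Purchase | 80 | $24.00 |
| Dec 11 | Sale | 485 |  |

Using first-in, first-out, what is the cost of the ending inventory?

Ending inventory = $3,212.10

Dec 11, 485 sold [FIFO — oldest first]: 68 @ $20.75 + 100 @ $22.10 + 317 @ $21.90 = $10,563.30
Ending inventory: 59 @ $21.90 + 80 @ $24.00 = $3,212.10
Check: goods available $13,775.40 = COGS $10,563.30 + ending $3,212.10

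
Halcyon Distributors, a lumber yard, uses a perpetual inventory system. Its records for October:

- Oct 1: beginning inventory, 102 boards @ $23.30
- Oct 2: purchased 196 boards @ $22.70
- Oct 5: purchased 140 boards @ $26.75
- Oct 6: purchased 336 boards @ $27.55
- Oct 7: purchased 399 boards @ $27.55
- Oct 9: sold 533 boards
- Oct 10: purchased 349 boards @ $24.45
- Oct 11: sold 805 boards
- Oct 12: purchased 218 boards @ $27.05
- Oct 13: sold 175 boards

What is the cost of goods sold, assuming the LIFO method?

Oct 9, 533 sold [LIFO — newest first]: 399 @ $27.55 + 134 @ $27.55 = $14,684.15
Oct 11, 805 sold [LIFO — newest first]: 349 @ $24.45 + 202 @ $27.55 + 140 @ $26.75 + 114 @ $22.70 = $20,430.95
Oct 13, 175 sold [LIFO — newest first]: 175 @ $27.05 = $4,733.75
Total COGS = $14,684.15 + $20,430.95 + $4,733.75 = $39,848.85
Ending inventory: 102 @ $23.30 + 82 @ $22.70 + 43 @ $27.05 = $5,401.15
Check: goods available $45,250.00 = COGS $39,848.85 + ending $5,401.15

COGS = $39,848.85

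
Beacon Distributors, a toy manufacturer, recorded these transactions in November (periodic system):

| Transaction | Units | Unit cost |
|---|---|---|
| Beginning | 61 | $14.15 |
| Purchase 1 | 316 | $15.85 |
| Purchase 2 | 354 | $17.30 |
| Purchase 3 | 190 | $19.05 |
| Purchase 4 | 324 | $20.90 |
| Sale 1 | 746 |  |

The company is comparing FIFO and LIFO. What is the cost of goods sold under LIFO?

COGS = $14,404.70

FIFO COGS: 61 @ $14.15 + 316 @ $15.85 + 354 @ $17.30 + 15 @ $19.05 = $12,281.70
LIFO COGS: 324 @ $20.90 + 190 @ $19.05 + 232 @ $17.30 = $14,404.70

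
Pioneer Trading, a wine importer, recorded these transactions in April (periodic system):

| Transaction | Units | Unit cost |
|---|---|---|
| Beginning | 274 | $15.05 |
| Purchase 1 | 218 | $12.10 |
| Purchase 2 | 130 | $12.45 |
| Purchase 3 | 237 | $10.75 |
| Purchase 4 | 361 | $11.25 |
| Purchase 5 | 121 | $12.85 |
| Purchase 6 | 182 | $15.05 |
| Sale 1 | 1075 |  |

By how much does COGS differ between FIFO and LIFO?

$303.90

FIFO COGS: 274 @ $15.05 + 218 @ $12.10 + 130 @ $12.45 + 237 @ $10.75 + 216 @ $11.25 = $13,357.75
LIFO COGS: 182 @ $15.05 + 121 @ $12.85 + 361 @ $11.25 + 237 @ $10.75 + 130 @ $12.45 + 44 @ $12.10 = $13,053.85
Difference = |$13,357.75 − $13,053.85| = $303.90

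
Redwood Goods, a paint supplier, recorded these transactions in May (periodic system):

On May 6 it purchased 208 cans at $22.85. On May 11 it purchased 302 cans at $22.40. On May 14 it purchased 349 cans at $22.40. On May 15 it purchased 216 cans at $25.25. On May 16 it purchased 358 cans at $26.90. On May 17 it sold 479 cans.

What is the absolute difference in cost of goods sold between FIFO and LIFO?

$1,862.25

FIFO COGS: 208 @ $22.85 + 271 @ $22.40 = $10,823.20
LIFO COGS: 358 @ $26.90 + 121 @ $25.25 = $12,685.45
Difference = |$10,823.20 − $12,685.45| = $1,862.25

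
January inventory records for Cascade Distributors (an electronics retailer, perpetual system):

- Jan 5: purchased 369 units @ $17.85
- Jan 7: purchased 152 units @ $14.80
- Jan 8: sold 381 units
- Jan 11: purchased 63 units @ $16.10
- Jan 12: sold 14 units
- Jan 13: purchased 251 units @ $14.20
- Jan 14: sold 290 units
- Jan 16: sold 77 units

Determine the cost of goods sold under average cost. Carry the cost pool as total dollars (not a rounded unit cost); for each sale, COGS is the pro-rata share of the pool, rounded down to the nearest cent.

COGS = $12,299.96

After Jan 5: 369 on hand, pool $6,586.65 (≈ $17.8500 each)
After Jan 7: 521 on hand, pool $8,836.25 (≈ $16.9602 each)
Jan 8, sell 381: 381/521 × $8,836.25 → $6,461.82
After Jan 11: 203 on hand, pool $3,388.73 (≈ $16.6933 each)
Jan 12, sell 14: 14/203 × $3,388.73 → $233.70
After Jan 13: 440 on hand, pool $6,719.23 (≈ $15.2710 each)
Jan 14, sell 290: 290/440 × $6,719.23 → $4,428.58
Jan 16, sell 77: 77/150 × $2,290.65 → $1,175.86
Total COGS = $6,461.82 + $233.70 + $4,428.58 + $1,175.86 = $12,299.96
Ending inventory (cost pool remaining) = $1,114.79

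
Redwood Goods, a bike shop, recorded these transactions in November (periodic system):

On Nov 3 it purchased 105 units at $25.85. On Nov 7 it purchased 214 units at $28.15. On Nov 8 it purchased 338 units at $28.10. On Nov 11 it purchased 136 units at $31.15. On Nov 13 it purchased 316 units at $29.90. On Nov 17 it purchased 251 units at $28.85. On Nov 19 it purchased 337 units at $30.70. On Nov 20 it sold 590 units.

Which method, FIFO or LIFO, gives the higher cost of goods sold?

FIFO COGS: 105 @ $25.85 + 214 @ $28.15 + 271 @ $28.10 = $16,353.45
LIFO COGS: 337 @ $30.70 + 251 @ $28.85 + 2 @ $29.90 = $17,647.05

LIFO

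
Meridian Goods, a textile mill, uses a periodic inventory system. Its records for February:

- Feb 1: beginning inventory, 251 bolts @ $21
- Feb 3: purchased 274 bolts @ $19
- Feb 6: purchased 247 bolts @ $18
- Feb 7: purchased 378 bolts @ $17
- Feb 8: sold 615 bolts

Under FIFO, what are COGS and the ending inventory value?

COGS = $12,097; ending inventory = $9,252

Feb 8, 615 sold [FIFO — oldest first]: 251 @ $21 + 274 @ $19 + 90 @ $18 = $12,097
Ending inventory: 157 @ $18 + 378 @ $17 = $9,252
Check: goods available $21,349 = COGS $12,097 + ending $9,252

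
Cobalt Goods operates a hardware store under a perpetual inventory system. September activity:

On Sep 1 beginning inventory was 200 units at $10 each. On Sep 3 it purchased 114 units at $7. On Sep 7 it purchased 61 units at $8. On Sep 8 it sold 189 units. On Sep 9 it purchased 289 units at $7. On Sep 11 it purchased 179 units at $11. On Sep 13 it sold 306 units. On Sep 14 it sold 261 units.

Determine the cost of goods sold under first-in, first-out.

Sep 8, 189 sold [FIFO — oldest first]: 189 @ $10 = $1,890
Sep 13, 306 sold [FIFO — oldest first]: 11 @ $10 + 114 @ $7 + 61 @ $8 + 120 @ $7 = $2,236
Sep 14, 261 sold [FIFO — oldest first]: 169 @ $7 + 92 @ $11 = $2,195
Total COGS = $1,890 + $2,236 + $2,195 = $6,321
Ending inventory: 87 @ $11 = $957

COGS = $6,321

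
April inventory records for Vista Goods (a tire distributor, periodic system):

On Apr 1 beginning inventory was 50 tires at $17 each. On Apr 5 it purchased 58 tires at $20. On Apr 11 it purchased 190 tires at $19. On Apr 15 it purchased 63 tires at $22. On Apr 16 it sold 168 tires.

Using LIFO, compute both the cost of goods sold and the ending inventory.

COGS = $3,381; ending inventory = $3,625

Apr 16, 168 sold [LIFO — newest first]: 63 @ $22 + 105 @ $19 = $3,381
Ending inventory: 50 @ $17 + 58 @ $20 + 85 @ $19 = $3,625
Check: goods available $7,006 = COGS $3,381 + ending $3,625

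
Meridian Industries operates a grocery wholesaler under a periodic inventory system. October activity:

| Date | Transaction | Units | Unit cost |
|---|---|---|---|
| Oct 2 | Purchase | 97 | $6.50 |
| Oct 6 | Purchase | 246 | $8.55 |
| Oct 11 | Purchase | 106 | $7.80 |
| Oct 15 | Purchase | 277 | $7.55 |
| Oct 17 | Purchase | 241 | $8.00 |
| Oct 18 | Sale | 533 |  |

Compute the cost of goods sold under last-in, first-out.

COGS = $4,136.35

Oct 18, 533 sold [LIFO — newest first]: 241 @ $8.00 + 277 @ $7.55 + 15 @ $7.80 = $4,136.35
Ending inventory: 97 @ $6.50 + 246 @ $8.55 + 91 @ $7.80 = $3,443.60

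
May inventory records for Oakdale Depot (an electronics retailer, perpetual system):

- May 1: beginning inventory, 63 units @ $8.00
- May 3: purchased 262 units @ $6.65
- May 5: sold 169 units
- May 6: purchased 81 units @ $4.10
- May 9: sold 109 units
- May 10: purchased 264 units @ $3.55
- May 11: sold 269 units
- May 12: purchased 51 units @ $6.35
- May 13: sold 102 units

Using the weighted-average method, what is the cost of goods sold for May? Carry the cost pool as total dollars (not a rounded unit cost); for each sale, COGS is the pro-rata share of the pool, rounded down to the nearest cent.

After May 1: 63 on hand, pool $504.00 (≈ $8.0000 each)
After May 3: 325 on hand, pool $2,246.30 (≈ $6.9117 each)
May 5, sell 169: 169/325 × $2,246.30 → $1,168.07
After May 6: 237 on hand, pool $1,410.33 (≈ $5.9508 each)
May 9, sell 109: 109/237 × $1,410.33 → $648.63
After May 10: 392 on hand, pool $1,698.90 (≈ $4.3339 each)
May 11, sell 269: 269/392 × $1,698.90 → $1,165.82
After May 12: 174 on hand, pool $856.93 (≈ $4.9249 each)
May 13, sell 102: 102/174 × $856.93 → $502.33
Total COGS = $1,168.07 + $648.63 + $1,165.82 + $502.33 = $3,484.85
Ending inventory (cost pool remaining) = $354.60

COGS = $3,484.85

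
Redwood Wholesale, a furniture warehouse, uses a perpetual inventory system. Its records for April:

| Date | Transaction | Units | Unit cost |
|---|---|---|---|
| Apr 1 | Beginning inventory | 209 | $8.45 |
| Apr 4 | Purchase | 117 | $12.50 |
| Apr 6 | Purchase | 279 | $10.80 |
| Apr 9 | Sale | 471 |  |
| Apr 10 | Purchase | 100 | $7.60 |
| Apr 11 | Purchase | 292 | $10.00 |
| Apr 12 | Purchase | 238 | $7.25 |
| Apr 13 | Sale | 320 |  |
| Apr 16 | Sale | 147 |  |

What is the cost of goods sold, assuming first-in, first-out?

COGS = $9,331.75

Apr 9, 471 sold [FIFO — oldest first]: 209 @ $8.45 + 117 @ $12.50 + 145 @ $10.80 = $4,794.55
Apr 13, 320 sold [FIFO — oldest first]: 134 @ $10.80 + 100 @ $7.60 + 86 @ $10.00 = $3,067.20
Apr 16, 147 sold [FIFO — oldest first]: 147 @ $10.00 = $1,470.00
Total COGS = $4,794.55 + $3,067.20 + $1,470.00 = $9,331.75
Ending inventory: 59 @ $10.00 + 238 @ $7.25 = $2,315.50
Check: goods available $11,647.25 = COGS $9,331.75 + ending $2,315.50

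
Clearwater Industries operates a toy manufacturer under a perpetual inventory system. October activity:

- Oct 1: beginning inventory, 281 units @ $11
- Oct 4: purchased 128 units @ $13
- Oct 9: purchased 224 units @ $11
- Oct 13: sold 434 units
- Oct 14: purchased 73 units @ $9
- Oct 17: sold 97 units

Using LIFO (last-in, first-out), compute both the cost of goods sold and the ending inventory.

COGS = $5,951; ending inventory = $1,925

Oct 13, 434 sold [LIFO — newest first]: 224 @ $11 + 128 @ $13 + 82 @ $11 = $5,030
Oct 17, 97 sold [LIFO — newest first]: 73 @ $9 + 24 @ $11 = $921
Total COGS = $5,030 + $921 = $5,951
Ending inventory: 175 @ $11 = $1,925
Check: goods available $7,876 = COGS $5,951 + ending $1,925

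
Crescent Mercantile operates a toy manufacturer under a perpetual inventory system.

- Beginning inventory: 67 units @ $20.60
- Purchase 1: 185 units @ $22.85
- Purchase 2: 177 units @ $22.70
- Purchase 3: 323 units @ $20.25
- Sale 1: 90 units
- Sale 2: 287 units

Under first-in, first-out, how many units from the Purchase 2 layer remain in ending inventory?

Sale 1 (90) [FIFO — oldest first]: 67 @ $20.60 + 23 @ $22.85 = $1,905.75
Sale 2 (287) [FIFO — oldest first]: 162 @ $22.85 + 125 @ $22.70 = $6,539.20
Total COGS = $1,905.75 + $6,539.20 = $8,444.95
Ending inventory: 52 @ $22.70 + 323 @ $20.25 = $7,721.15

52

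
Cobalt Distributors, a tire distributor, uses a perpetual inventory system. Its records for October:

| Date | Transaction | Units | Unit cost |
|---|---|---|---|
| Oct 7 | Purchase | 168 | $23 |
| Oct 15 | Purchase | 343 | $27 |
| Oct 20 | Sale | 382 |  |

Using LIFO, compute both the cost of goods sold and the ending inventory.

Oct 20, 382 sold [LIFO — newest first]: 343 @ $27 + 39 @ $23 = $10,158
Ending inventory: 129 @ $23 = $2,967

COGS = $10,158; ending inventory = $2,967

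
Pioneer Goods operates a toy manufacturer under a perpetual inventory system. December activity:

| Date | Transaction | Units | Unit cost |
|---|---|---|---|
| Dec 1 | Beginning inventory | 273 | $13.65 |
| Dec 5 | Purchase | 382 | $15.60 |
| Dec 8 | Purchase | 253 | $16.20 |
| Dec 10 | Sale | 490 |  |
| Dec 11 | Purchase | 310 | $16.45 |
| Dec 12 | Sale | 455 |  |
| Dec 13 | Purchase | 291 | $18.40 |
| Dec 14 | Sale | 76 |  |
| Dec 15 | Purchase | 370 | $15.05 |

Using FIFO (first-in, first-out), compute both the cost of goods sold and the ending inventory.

Dec 10, 490 sold [FIFO — oldest first]: 273 @ $13.65 + 217 @ $15.60 = $7,111.65
Dec 12, 455 sold [FIFO — oldest first]: 165 @ $15.60 + 253 @ $16.20 + 37 @ $16.45 = $7,281.25
Dec 14, 76 sold [FIFO — oldest first]: 76 @ $16.45 = $1,250.20
Total COGS = $7,111.65 + $7,281.25 + $1,250.20 = $15,643.10
Ending inventory: 197 @ $16.45 + 291 @ $18.40 + 370 @ $15.05 = $14,163.55

COGS = $15,643.10; ending inventory = $14,163.55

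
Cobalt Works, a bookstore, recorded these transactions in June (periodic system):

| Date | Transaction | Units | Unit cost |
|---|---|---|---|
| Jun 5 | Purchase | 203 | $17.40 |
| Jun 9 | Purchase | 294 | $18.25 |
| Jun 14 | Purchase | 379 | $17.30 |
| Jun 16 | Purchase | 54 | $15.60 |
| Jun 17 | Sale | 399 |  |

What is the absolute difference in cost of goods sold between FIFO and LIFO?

FIFO COGS: 203 @ $17.40 + 196 @ $18.25 = $7,109.20
LIFO COGS: 54 @ $15.60 + 345 @ $17.30 = $6,810.90
Difference = |$7,109.20 − $6,810.90| = $298.30

$298.30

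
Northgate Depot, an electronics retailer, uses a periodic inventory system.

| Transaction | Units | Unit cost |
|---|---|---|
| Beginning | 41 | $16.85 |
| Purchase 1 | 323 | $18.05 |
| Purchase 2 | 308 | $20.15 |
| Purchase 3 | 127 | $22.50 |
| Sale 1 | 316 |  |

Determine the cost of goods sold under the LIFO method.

Sale 1 (316) [LIFO — newest first]: 127 @ $22.50 + 189 @ $20.15 = $6,665.85
Ending inventory: 41 @ $16.85 + 323 @ $18.05 + 119 @ $20.15 = $8,918.85

COGS = $6,665.85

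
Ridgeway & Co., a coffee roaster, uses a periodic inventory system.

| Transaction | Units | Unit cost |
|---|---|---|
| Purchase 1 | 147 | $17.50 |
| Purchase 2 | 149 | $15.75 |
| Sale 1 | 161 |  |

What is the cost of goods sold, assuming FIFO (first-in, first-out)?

Sale 1 (161) [FIFO — oldest first]: 147 @ $17.50 + 14 @ $15.75 = $2,793.00
Ending inventory: 135 @ $15.75 = $2,126.25

COGS = $2,793.00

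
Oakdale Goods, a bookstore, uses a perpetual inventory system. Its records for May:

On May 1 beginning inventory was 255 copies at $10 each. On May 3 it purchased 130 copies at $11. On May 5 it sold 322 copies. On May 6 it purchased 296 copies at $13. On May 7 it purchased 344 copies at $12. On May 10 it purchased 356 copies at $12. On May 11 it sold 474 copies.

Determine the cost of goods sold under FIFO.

COGS = $9,208

May 5, 322 sold [FIFO — oldest first]: 255 @ $10 + 67 @ $11 = $3,287
May 11, 474 sold [FIFO — oldest first]: 63 @ $11 + 296 @ $13 + 115 @ $12 = $5,921
Total COGS = $3,287 + $5,921 = $9,208
Ending inventory: 229 @ $12 + 356 @ $12 = $7,020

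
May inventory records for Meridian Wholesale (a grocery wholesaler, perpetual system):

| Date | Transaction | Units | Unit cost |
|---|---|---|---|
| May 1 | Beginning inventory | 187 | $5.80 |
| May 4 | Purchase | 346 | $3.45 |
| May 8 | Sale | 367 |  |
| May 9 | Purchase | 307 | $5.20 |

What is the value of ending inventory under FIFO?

Ending inventory = $2,169.10

May 8, 367 sold [FIFO — oldest first]: 187 @ $5.80 + 180 @ $3.45 = $1,705.60
Ending inventory: 166 @ $3.45 + 307 @ $5.20 = $2,169.10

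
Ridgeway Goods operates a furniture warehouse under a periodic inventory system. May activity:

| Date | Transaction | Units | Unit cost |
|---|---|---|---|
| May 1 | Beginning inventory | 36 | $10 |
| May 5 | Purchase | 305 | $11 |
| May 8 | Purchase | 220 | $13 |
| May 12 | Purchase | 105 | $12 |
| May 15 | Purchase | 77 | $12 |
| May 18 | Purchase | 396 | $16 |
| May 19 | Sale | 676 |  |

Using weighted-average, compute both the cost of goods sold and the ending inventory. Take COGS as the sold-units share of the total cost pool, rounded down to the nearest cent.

May 19, sell 676: 676/1139 × $15,095.00 → $8,958.92
Ending inventory (cost pool remaining) = $6,136.08
Check: goods available $15,095.00 = COGS $8,958.92 + ending $6,136.08

COGS = $8,958.92; ending inventory = $6,136.08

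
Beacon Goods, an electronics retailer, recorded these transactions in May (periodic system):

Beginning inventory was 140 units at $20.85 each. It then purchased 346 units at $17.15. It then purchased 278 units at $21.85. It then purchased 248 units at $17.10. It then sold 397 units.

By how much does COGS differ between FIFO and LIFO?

$169.90

FIFO COGS: 140 @ $20.85 + 257 @ $17.15 = $7,326.55
LIFO COGS: 248 @ $17.10 + 149 @ $21.85 = $7,496.45
Difference = |$7,326.55 − $7,496.45| = $169.90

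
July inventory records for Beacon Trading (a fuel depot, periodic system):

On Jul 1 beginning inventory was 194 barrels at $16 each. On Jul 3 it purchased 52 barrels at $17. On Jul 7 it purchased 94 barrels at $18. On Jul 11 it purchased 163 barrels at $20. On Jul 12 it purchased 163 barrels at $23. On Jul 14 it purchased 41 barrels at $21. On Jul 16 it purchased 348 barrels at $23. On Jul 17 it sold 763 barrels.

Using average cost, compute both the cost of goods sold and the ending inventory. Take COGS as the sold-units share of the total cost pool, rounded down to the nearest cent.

Jul 17, sell 763: 763/1055 × $21,554.00 → $15,588.34
Ending inventory (cost pool remaining) = $5,965.66

COGS = $15,588.34; ending inventory = $5,965.66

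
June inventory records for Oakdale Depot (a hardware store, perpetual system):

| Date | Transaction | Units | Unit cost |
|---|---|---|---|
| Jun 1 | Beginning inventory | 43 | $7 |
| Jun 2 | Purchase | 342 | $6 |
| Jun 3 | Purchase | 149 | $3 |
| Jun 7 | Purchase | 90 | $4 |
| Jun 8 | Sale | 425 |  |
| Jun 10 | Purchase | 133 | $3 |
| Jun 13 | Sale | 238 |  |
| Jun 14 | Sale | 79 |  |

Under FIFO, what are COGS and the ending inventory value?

Jun 8, 425 sold [FIFO — oldest first]: 43 @ $7 + 342 @ $6 + 40 @ $3 = $2,473
Jun 13, 238 sold [FIFO — oldest first]: 109 @ $3 + 90 @ $4 + 39 @ $3 = $804
Jun 14, 79 sold [FIFO — oldest first]: 79 @ $3 = $237
Total COGS = $2,473 + $804 + $237 = $3,514
Ending inventory: 15 @ $3 = $45

COGS = $3,514; ending inventory = $45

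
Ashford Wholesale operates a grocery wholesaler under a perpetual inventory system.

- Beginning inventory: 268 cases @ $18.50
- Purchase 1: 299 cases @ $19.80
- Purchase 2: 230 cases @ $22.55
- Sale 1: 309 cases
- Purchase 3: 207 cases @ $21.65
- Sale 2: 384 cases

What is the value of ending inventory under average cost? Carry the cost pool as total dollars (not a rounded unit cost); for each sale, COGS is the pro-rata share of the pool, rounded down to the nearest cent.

Ending inventory = $6,407.01

After Beginning: 268 on hand, pool $4,958.00 (≈ $18.5000 each)
After Purchase 1: 567 on hand, pool $10,878.20 (≈ $19.1855 each)
After Purchase 2: 797 on hand, pool $16,064.70 (≈ $20.1565 each)
Sale 1, sell 309: 309/797 × $16,064.70 → $6,228.34
After Purchase 3: 695 on hand, pool $14,317.91 (≈ $20.6013 each)
Sale 2, sell 384: 384/695 × $14,317.91 → $7,910.90
Total COGS = $6,228.34 + $7,910.90 = $14,139.24
Ending inventory (cost pool remaining) = $6,407.01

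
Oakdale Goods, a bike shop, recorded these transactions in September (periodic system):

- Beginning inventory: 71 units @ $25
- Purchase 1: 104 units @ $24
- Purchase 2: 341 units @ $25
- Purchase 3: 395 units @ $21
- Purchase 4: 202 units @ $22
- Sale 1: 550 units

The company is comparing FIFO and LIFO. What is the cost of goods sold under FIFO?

FIFO COGS: 71 @ $25 + 104 @ $24 + 341 @ $25 + 34 @ $21 = $13,510
LIFO COGS: 202 @ $22 + 348 @ $21 = $11,752

COGS = $13,510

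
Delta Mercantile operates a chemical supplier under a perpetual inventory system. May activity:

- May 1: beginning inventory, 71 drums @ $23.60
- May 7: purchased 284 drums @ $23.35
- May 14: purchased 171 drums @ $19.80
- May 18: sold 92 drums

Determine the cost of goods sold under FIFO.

COGS = $2,165.95

May 18, 92 sold [FIFO — oldest first]: 71 @ $23.60 + 21 @ $23.35 = $2,165.95
Ending inventory: 263 @ $23.35 + 171 @ $19.80 = $9,526.85
Check: goods available $11,692.80 = COGS $2,165.95 + ending $9,526.85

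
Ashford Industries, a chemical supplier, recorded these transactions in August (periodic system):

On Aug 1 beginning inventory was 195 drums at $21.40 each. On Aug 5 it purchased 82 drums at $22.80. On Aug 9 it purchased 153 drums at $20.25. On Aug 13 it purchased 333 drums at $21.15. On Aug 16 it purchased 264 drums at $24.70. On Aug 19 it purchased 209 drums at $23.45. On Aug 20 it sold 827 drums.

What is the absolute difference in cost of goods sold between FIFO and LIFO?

$1,125.45

FIFO COGS: 195 @ $21.40 + 82 @ $22.80 + 153 @ $20.25 + 333 @ $21.15 + 64 @ $24.70 = $17,764.60
LIFO COGS: 209 @ $23.45 + 264 @ $24.70 + 333 @ $21.15 + 21 @ $20.25 = $18,890.05
Difference = |$17,764.60 − $18,890.05| = $1,125.45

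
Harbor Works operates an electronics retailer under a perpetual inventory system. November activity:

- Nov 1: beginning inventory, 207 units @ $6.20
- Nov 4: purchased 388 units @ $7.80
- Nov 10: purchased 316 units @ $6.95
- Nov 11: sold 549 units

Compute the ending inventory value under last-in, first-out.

Nov 11, 549 sold [LIFO — newest first]: 316 @ $6.95 + 233 @ $7.80 = $4,013.60
Ending inventory: 207 @ $6.20 + 155 @ $7.80 = $2,492.40

Ending inventory = $2,492.40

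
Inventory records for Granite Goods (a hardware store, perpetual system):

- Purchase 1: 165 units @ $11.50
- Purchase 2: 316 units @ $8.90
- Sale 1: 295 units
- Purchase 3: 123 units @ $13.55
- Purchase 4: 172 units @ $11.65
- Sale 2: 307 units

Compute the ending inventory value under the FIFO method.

Ending inventory = $2,030.90

Sale 1 (295) [FIFO — oldest first]: 165 @ $11.50 + 130 @ $8.90 = $3,054.50
Sale 2 (307) [FIFO — oldest first]: 186 @ $8.90 + 121 @ $13.55 = $3,294.95
Total COGS = $3,054.50 + $3,294.95 = $6,349.45
Ending inventory: 2 @ $13.55 + 172 @ $11.65 = $2,030.90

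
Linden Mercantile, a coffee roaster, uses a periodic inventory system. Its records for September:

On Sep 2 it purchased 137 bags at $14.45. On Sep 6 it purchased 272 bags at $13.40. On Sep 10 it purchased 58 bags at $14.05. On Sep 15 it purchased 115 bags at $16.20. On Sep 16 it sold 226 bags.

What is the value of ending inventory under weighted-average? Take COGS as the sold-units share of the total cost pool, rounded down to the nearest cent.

Sep 16, sell 226: 226/582 × $8,302.35 → $3,223.93
Ending inventory (cost pool remaining) = $5,078.42

Ending inventory = $5,078.42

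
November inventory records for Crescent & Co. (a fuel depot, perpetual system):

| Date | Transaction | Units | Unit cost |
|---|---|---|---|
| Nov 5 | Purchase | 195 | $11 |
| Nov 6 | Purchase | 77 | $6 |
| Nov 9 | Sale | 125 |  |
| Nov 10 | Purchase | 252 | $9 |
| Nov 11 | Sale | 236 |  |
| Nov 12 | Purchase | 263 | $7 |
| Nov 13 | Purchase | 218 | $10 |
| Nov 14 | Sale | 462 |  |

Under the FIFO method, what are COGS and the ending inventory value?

Nov 9, 125 sold [FIFO — oldest first]: 125 @ $11 = $1,375
Nov 11, 236 sold [FIFO — oldest first]: 70 @ $11 + 77 @ $6 + 89 @ $9 = $2,033
Nov 14, 462 sold [FIFO — oldest first]: 163 @ $9 + 263 @ $7 + 36 @ $10 = $3,668
Total COGS = $1,375 + $2,033 + $3,668 = $7,076
Ending inventory: 182 @ $10 = $1,820

COGS = $7,076; ending inventory = $1,820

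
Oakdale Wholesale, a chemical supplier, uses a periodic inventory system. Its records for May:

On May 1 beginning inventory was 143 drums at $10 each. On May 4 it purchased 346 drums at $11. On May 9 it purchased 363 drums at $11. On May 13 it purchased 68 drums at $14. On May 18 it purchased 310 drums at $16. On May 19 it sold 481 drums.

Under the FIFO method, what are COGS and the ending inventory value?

May 19, 481 sold [FIFO — oldest first]: 143 @ $10 + 338 @ $11 = $5,148
Ending inventory: 8 @ $11 + 363 @ $11 + 68 @ $14 + 310 @ $16 = $9,993

COGS = $5,148; ending inventory = $9,993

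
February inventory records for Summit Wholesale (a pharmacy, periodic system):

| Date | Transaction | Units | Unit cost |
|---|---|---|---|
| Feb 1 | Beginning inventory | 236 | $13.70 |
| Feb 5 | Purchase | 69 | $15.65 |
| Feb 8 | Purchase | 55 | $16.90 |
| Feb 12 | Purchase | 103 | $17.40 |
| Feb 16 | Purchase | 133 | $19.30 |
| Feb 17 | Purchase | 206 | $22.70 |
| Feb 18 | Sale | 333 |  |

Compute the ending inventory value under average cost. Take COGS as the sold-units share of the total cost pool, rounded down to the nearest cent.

Feb 18, sell 333: 333/802 × $14,277.85 → $5,928.33
Ending inventory (cost pool remaining) = $8,349.52
Check: goods available $14,277.85 = COGS $5,928.33 + ending $8,349.52

Ending inventory = $8,349.52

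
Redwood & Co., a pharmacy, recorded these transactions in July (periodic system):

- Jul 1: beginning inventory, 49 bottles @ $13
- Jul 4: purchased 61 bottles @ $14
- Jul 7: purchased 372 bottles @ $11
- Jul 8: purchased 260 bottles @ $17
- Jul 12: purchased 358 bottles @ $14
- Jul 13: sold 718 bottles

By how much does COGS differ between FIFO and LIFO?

FIFO COGS: 49 @ $13 + 61 @ $14 + 372 @ $11 + 236 @ $17 = $9,595
LIFO COGS: 358 @ $14 + 260 @ $17 + 100 @ $11 = $10,532
Difference = |$9,595 − $10,532| = $937

$937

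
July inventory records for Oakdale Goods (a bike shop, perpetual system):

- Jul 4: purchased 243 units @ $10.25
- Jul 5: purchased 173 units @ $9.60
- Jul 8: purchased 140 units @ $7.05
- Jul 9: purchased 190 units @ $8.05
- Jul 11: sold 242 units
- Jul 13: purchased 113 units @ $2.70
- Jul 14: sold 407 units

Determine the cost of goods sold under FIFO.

COGS = $5,887.20

Jul 11, 242 sold [FIFO — oldest first]: 242 @ $10.25 = $2,480.50
Jul 14, 407 sold [FIFO — oldest first]: 1 @ $10.25 + 173 @ $9.60 + 140 @ $7.05 + 93 @ $8.05 = $3,406.70
Total COGS = $2,480.50 + $3,406.70 = $5,887.20
Ending inventory: 97 @ $8.05 + 113 @ $2.70 = $1,085.95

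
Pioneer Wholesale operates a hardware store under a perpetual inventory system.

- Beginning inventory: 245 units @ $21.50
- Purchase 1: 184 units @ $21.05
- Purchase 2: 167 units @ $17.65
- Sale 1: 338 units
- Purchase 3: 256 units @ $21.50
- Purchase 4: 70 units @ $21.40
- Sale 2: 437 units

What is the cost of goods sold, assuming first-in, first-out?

COGS = $15,936.75

Sale 1 (338) [FIFO — oldest first]: 245 @ $21.50 + 93 @ $21.05 = $7,225.15
Sale 2 (437) [FIFO — oldest first]: 91 @ $21.05 + 167 @ $17.65 + 179 @ $21.50 = $8,711.60
Total COGS = $7,225.15 + $8,711.60 = $15,936.75
Ending inventory: 77 @ $21.50 + 70 @ $21.40 = $3,153.50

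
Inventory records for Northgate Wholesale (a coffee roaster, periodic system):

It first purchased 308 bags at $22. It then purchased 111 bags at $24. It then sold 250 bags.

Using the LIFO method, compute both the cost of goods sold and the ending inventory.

Sale 1 (250) [LIFO — newest first]: 111 @ $24 + 139 @ $22 = $5,722
Ending inventory: 169 @ $22 = $3,718
Check: goods available $9,440 = COGS $5,722 + ending $3,718

COGS = $5,722; ending inventory = $3,718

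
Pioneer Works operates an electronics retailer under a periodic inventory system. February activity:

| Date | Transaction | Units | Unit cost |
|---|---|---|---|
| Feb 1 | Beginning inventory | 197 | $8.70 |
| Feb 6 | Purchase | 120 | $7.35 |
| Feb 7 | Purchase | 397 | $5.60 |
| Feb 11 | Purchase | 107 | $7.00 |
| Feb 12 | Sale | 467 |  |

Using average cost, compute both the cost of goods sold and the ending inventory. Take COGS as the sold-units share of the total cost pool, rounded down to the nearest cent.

COGS = $3,167.23; ending inventory = $2,400.87

Feb 12, sell 467: 467/821 × $5,568.10 → $3,167.23
Ending inventory (cost pool remaining) = $2,400.87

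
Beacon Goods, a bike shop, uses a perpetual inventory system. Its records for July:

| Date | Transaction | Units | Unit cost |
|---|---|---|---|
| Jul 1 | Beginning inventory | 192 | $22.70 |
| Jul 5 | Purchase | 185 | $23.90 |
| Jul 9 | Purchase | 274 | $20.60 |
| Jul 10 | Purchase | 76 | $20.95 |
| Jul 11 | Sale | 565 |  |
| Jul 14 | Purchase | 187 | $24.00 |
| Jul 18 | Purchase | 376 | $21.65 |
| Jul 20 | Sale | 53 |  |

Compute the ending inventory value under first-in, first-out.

Jul 11, 565 sold [FIFO — oldest first]: 192 @ $22.70 + 185 @ $23.90 + 188 @ $20.60 = $12,652.70
Jul 20, 53 sold [FIFO — oldest first]: 53 @ $20.60 = $1,091.80
Total COGS = $12,652.70 + $1,091.80 = $13,744.50
Ending inventory: 33 @ $20.60 + 76 @ $20.95 + 187 @ $24.00 + 376 @ $21.65 = $14,900.40
Check: goods available $28,644.90 = COGS $13,744.50 + ending $14,900.40

Ending inventory = $14,900.40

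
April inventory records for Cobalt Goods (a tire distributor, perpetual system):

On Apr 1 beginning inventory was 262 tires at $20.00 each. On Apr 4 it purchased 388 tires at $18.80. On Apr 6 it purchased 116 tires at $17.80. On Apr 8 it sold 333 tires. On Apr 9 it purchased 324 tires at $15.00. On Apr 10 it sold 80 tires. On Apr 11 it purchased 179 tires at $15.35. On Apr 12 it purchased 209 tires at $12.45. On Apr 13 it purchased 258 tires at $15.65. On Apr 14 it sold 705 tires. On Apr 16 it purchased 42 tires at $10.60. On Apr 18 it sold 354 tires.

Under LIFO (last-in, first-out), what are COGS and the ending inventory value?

Apr 8, 333 sold [LIFO — newest first]: 116 @ $17.80 + 217 @ $18.80 = $6,144.40
Apr 10, 80 sold [LIFO — newest first]: 80 @ $15.00 = $1,200.00
Apr 14, 705 sold [LIFO — newest first]: 258 @ $15.65 + 209 @ $12.45 + 179 @ $15.35 + 59 @ $15.00 = $10,272.40
Apr 18, 354 sold [LIFO — newest first]: 42 @ $10.60 + 185 @ $15.00 + 127 @ $18.80 = $5,607.80
Total COGS = $6,144.40 + $1,200.00 + $10,272.40 + $5,607.80 = $23,224.60
Ending inventory: 262 @ $20.00 + 44 @ $18.80 = $6,067.20

COGS = $23,224.60; ending inventory = $6,067.20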